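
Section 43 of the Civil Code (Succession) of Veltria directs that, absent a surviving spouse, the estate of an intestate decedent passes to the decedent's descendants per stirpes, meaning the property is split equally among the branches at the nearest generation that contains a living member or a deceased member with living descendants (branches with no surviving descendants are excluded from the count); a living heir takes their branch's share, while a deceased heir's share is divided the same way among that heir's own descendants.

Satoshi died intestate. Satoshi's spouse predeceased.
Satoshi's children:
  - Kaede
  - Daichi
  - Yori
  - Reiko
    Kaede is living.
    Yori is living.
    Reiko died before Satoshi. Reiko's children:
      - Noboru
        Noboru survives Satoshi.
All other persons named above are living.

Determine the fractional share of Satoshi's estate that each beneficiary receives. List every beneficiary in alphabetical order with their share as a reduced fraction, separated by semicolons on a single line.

There is no surviving spouse, so the entire estate passes to Satoshi's descendants per stirpes.
The estate is divided into 4 equal shares of 1/4 among Kaede, Daichi, Yori, Reiko.
Kaede is living and takes 1/4.
Daichi is living and takes 1/4.
Yori is living and takes 1/4.
Reiko predeceased; the 1/4 allotted to Reiko's branch passes to Reiko's issue by representation.
Noboru is the sole taker at this level and receives the full 1/4.

Daichi 1/4; Kaede 1/4; Noboru 1/4; Yori 1/4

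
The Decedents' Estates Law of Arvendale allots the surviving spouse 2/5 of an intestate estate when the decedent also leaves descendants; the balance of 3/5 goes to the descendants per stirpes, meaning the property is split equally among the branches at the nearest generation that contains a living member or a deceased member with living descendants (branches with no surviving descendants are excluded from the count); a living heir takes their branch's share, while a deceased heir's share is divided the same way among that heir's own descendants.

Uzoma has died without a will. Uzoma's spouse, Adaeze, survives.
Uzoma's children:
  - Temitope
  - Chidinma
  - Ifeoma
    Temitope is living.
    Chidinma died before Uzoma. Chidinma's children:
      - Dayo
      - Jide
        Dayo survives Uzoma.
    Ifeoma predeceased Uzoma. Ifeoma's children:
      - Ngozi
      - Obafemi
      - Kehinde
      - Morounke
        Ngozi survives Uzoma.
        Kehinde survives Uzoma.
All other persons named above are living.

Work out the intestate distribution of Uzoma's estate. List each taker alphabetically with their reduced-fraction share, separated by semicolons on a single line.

Adaeze, as surviving spouse, takes 2/5.
The remaining 3/5 passes to Uzoma's descendants per stirpes.
The 3/5 is divided into 3 equal shares of 1/5 among Temitope, Chidinma, Ifeoma.
Temitope is living and takes 1/5.
Chidinma predeceased; the 1/5 allotted to Chidinma's branch passes to Chidinma's issue by representation.
The 1/5 is divided into 2 equal shares of 1/10 among Dayo, Jide.
Dayo is living and takes 1/10.
Jide is living and takes 1/10.
Ifeoma predeceased; the 1/5 allotted to Ifeoma's branch passes to Ifeoma's issue by representation.
The 1/5 is divided into 4 equal shares of 1/20 among Ngozi, Obafemi, Kehinde, Morounke.
Ngozi is living and takes 1/20.
Obafemi is living and takes 1/20.
Kehinde is living and takes 1/20.
Morounke is living and takes 1/20.

Adaeze 2/5; Dayo 1/10; Jide 1/10; Kehinde 1/20; Morounke 1/20; Ngozi 1/20; Obafemi 1/20; Temitope 1/5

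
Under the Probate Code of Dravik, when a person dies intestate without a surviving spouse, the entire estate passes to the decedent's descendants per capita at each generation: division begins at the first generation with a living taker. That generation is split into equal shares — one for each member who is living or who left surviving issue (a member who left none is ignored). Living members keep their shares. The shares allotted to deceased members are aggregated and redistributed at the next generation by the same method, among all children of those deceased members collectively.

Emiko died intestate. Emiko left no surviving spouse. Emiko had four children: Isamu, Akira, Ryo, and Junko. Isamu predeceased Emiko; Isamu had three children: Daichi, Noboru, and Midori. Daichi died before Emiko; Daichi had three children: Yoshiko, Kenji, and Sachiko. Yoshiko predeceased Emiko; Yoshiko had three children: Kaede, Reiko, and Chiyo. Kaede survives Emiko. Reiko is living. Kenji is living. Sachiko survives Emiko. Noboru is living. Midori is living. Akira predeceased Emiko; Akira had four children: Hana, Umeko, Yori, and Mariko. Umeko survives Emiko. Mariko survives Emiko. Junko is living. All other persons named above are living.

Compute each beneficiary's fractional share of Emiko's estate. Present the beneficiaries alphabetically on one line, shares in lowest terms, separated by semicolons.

There is no surviving spouse, so the entire estate passes to Emiko's descendants per capita at each generation.
At generation 1 (Isamu, Akira, Ryo, Junko) there are 4 shares of (1)/4 = 1/4 each.
Living: Ryo and Junko — each takes 1/4.
Deceased: Isamu and Akira. Their combined 1/2 is pooled and carried to generation 2.
At generation 2 (Daichi, Noboru, Midori, Hana, Umeko, Yori, Mariko) there are 7 shares of (1/2)/7 = 1/14 each.
Living: Noboru, Midori, Hana, Umeko, Yori, and Mariko — each takes 1/14.
Deceased: Daichi. That 1/14 share is carried to generation 3.
At generation 3 (Yoshiko, Kenji, Sachiko) there are 3 shares of (1/14)/3 = 1/42 each.
Living: Kenji and Sachiko — each takes 1/42.
Deceased: Yoshiko. That 1/42 share is carried to generation 4.
At generation 4 (Kaede, Reiko, Chiyo) there are 3 shares of (1/42)/3 = 1/126 each.
Living: Kaede, Reiko, and Chiyo — each takes 1/126.

Chiyo 1/126; Hana 1/14; Junko 1/4; Kaede 1/126; Kenji 1/42; Mariko 1/14; Midori 1/14; Noboru 1/14; Reiko 1/126; Ryo 1/4; Sachiko 1/42; Umeko 1/14; Yori 1/14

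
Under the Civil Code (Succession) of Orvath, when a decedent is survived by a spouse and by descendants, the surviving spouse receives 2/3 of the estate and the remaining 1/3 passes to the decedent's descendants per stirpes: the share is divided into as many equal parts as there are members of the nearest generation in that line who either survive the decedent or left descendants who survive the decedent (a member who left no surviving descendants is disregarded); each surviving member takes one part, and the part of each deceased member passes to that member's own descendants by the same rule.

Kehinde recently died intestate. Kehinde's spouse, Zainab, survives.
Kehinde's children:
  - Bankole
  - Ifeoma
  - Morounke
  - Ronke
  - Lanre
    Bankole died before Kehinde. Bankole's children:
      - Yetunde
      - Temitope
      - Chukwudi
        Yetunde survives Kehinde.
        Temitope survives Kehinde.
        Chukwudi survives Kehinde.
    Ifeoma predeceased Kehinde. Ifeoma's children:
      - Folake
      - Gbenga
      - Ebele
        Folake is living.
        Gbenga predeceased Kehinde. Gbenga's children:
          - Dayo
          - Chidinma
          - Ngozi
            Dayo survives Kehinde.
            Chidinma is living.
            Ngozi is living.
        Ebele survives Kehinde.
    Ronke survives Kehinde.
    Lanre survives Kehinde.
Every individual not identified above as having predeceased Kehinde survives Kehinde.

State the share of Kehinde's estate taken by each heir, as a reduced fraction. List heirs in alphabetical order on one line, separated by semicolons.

Chidinma 1/135; Chukwudi 1/45; Dayo 1/135; Ebele 1/45; Folake 1/45; Lanre 1/15; Morounke 1/15; Ngozi 1/135; Ronke 1/15; Temitope 1/45; Yetunde 1/45; Zainab 2/3

Zainab, as surviving spouse, takes 2/3.
The remaining 1/3 passes to Kehinde's descendants per stirpes.
The 1/3 is divided into 5 equal shares of 1/15 among Bankole, Ifeoma, Morounke, Ronke, Lanre.
Bankole predeceased; the 1/15 allotted to Bankole's branch passes to Bankole's issue by representation.
The 1/15 is divided into 3 equal shares of 1/45 among Yetunde, Temitope, Chukwudi.
Yetunde is living and takes 1/45.
Temitope is living and takes 1/45.
Chukwudi is living and takes 1/45.
Ifeoma predeceased; the 1/15 allotted to Ifeoma's branch passes to Ifeoma's issue by representation.
The 1/15 is divided into 3 equal shares of 1/45 among Folake, Gbenga, Ebele.
Folake is living and takes 1/45.
Gbenga predeceased; the 1/45 allotted to Gbenga's branch passes to Gbenga's issue by representation.
The 1/45 is divided into 3 equal shares of 1/135 among Dayo, Chidinma, Ngozi.
Dayo is living and takes 1/135.
Chidinma is living and takes 1/135.
Ngozi is living and takes 1/135.
Ebele is living and takes 1/45.
Morounke is living and takes 1/15.
Ronke is living and takes 1/15.
Lanre is living and takes 1/15.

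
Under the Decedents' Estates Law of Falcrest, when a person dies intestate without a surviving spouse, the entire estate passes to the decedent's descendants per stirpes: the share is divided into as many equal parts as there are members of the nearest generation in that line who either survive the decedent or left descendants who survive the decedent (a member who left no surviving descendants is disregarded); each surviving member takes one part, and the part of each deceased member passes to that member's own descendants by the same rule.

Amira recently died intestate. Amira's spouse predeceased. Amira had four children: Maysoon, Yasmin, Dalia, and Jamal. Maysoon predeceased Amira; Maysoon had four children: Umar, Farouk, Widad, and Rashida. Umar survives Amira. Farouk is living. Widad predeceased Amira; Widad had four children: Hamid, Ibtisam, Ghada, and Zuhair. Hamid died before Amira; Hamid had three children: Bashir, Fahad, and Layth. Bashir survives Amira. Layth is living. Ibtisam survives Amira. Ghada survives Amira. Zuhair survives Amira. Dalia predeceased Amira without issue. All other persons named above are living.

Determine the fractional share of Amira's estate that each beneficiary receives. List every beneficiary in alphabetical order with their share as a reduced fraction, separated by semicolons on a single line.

Bashir 1/144; Fahad 1/144; Farouk 1/12; Ghada 1/48; Ibtisam 1/48; Jamal 1/3; Layth 1/144; Rashida 1/12; Umar 1/12; Yasmin 1/3; Zuhair 1/48

There is no surviving spouse, so the entire estate passes to Amira's descendants per stirpes.
Dalia left no surviving issue, so that branch lapses and is disregarded.
The estate is divided into 3 equal shares of 1/3 among Maysoon, Yasmin, Jamal.
Maysoon predeceased; the 1/3 allotted to Maysoon's branch passes to Maysoon's issue by representation.
The 1/3 is divided into 4 equal shares of 1/12 among Umar, Farouk, Widad, Rashida.
Umar is living and takes 1/12.
Farouk is living and takes 1/12.
Widad predeceased; the 1/12 allotted to Widad's branch passes to Widad's issue by representation.
The 1/12 is divided into 4 equal shares of 1/48 among Hamid, Ibtisam, Ghada, Zuhair.
Hamid predeceased; the 1/48 allotted to Hamid's branch passes to Hamid's issue by representation.
The 1/48 is divided into 3 equal shares of 1/144 among Bashir, Fahad, Layth.
Bashir is living and takes 1/144.
Fahad is living and takes 1/144.
Layth is living and takes 1/144.
Ibtisam is living and takes 1/48.
Ghada is living and takes 1/48.
Zuhair is living and takes 1/48.
Rashida is living and takes 1/12.
Yasmin is living and takes 1/3.
Jamal is living and takes 1/3.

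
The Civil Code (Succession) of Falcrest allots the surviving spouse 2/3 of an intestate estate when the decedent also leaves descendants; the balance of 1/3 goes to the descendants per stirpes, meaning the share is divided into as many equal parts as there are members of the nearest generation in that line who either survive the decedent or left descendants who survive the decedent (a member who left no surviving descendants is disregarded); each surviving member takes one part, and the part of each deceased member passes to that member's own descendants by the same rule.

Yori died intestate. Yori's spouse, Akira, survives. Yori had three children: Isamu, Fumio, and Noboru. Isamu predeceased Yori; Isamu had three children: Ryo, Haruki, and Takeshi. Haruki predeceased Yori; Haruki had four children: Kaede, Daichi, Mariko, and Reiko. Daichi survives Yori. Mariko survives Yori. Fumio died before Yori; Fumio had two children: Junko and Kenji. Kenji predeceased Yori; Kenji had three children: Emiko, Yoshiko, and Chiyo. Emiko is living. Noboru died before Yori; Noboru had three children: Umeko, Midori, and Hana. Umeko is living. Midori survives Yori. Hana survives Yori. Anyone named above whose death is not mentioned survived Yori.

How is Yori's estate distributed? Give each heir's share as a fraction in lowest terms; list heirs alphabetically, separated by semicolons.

Akira 2/3; Chiyo 1/54; Daichi 1/108; Emiko 1/54; Hana 1/27; Junko 1/18; Kaede 1/108; Mariko 1/108; Midori 1/27; Reiko 1/108; Ryo 1/27; Takeshi 1/27; Umeko 1/27; Yoshiko 1/54

Akira, as surviving spouse, takes 2/3.
The remaining 1/3 passes to Yori's descendants per stirpes.
The 1/3 is divided into 3 equal shares of 1/9 among Isamu, Fumio, Noboru.
Isamu predeceased; the 1/9 allotted to Isamu's branch passes to Isamu's issue by representation.
The 1/9 is divided into 3 equal shares of 1/27 among Ryo, Haruki, Takeshi.
Ryo is living and takes 1/27.
Haruki predeceased; the 1/27 allotted to Haruki's branch passes to Haruki's issue by representation.
The 1/27 is divided into 4 equal shares of 1/108 among Kaede, Daichi, Mariko, Reiko.
Kaede is living and takes 1/108.
Daichi is living and takes 1/108.
Mariko is living and takes 1/108.
Reiko is living and takes 1/108.
Takeshi is living and takes 1/27.
Fumio predeceased; the 1/9 allotted to Fumio's branch passes to Fumio's issue by representation.
The 1/9 is divided into 2 equal shares of 1/18 among Junko, Kenji.
Junko is living and takes 1/18.
Kenji predeceased; the 1/18 allotted to Kenji's branch passes to Kenji's issue by representation.
The 1/18 is divided into 3 equal shares of 1/54 among Emiko, Yoshiko, Chiyo.
Emiko is living and takes 1/54.
Yoshiko is living and takes 1/54.
Chiyo is living and takes 1/54.
Noboru predeceased; the 1/9 allotted to Noboru's branch passes to Noboru's issue by representation.
The 1/9 is divided into 3 equal shares of 1/27 among Umeko, Midori, Hana.
Umeko is living and takes 1/27.
Midori is living and takes 1/27.
Hana is living and takes 1/27.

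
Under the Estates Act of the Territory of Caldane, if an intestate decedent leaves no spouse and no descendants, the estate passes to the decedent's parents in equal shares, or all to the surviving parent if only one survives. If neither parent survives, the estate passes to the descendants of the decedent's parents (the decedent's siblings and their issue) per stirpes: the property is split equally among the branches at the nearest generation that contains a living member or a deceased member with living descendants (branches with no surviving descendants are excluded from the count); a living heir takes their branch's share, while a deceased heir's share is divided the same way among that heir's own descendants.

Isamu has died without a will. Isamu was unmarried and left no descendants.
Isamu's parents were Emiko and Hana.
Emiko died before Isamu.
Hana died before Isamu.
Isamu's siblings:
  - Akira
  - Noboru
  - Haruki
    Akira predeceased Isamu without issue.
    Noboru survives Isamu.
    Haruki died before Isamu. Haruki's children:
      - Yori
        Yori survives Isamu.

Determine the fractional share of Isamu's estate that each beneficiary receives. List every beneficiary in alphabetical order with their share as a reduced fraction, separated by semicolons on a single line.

Noboru 1/2; Yori 1/2

Neither parent survives and there are no descendants, so the estate passes to Isamu's siblings and their issue per stirpes.
Akira left no surviving issue, so that branch lapses and is disregarded.
The estate is divided into 2 equal shares of 1/2 among Noboru, Haruki.
Noboru is living and takes 1/2.
Haruki predeceased; the 1/2 allotted to Haruki's branch passes to Haruki's issue by representation.
Yori is the sole taker at this level and receives the full 1/2.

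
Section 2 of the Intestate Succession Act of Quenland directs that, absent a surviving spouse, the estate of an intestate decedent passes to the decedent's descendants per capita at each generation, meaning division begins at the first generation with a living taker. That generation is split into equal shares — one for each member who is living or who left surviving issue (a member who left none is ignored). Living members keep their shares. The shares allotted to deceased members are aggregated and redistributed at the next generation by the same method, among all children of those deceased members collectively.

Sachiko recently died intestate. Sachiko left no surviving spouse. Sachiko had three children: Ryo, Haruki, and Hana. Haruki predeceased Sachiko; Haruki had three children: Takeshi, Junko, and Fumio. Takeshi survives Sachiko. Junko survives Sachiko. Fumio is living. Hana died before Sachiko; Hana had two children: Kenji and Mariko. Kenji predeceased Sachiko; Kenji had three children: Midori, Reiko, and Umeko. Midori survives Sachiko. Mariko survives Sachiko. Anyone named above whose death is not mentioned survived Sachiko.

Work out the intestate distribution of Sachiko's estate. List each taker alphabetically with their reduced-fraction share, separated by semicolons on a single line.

There is no surviving spouse, so the entire estate passes to Sachiko's descendants per capita at each generation.
At generation 1 (Ryo, Haruki, Hana) there are 3 shares of (1)/3 = 1/3 each.
Living: Ryo — each takes 1/3.
Deceased: Haruki and Hana. Their combined 2/3 is pooled and carried to generation 2.
At generation 2 (Takeshi, Junko, Fumio, Kenji, Mariko) there are 5 shares of (2/3)/5 = 2/15 each.
Living: Takeshi, Junko, Fumio, and Mariko — each takes 2/15.
Deceased: Kenji. That 2/15 share is carried to generation 3.
At generation 3 (Midori, Reiko, Umeko) there are 3 shares of (2/15)/3 = 2/45 each.
Living: Midori, Reiko, and Umeko — each takes 2/45.

Fumio 2/15; Junko 2/15; Mariko 2/15; Midori 2/45; Reiko 2/45; Ryo 1/3; Takeshi 2/15; Umeko 2/45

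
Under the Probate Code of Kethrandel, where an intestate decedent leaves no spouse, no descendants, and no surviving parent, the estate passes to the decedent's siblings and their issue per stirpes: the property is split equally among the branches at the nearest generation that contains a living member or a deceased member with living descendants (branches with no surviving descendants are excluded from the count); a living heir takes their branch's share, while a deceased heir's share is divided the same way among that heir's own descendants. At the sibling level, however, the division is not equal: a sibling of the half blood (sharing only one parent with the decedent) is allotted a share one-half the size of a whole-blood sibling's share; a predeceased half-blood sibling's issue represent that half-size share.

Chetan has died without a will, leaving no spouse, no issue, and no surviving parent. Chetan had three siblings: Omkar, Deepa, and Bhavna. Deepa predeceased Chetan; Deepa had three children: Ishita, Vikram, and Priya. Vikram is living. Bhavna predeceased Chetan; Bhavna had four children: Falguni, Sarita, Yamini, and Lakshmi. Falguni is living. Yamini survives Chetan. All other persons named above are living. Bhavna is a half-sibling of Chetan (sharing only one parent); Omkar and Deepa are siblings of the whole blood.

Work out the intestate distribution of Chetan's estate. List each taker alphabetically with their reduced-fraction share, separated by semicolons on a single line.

No spouse, descendants, or parent survives, so the estate passes to Chetan's siblings per stirpes.
Half-blood siblings count for one-half the weight of whole-blood siblings at the initial division.
Dividing 1 in proportion to weights (total weight 5/2): Omkar (weight 1) → 2/5; Deepa (weight 1) → 2/5; Bhavna (weight 1/2) → 1/5.
Omkar is living and takes 2/5.
Deepa predeceased; the 2/5 allotted to Deepa's branch passes to Deepa's issue by representation.
The 2/5 is divided into 3 equal shares of 2/15 among Ishita, Vikram, Priya.
Ishita is living and takes 2/15.
Vikram is living and takes 2/15.
Priya is living and takes 2/15.
Bhavna predeceased; the 1/5 allotted to Bhavna's branch passes to Bhavna's issue by representation.
The 1/5 is divided into 4 equal shares of 1/20 among Falguni, Sarita, Yamini, Lakshmi.
Falguni is living and takes 1/20.
Sarita is living and takes 1/20.
Yamini is living and takes 1/20.
Lakshmi is living and takes 1/20.

Falguni 1/20; Ishita 2/15; Lakshmi 1/20; Omkar 2/5; Priya 2/15; Sarita 1/20; Vikram 2/15; Yamini 1/20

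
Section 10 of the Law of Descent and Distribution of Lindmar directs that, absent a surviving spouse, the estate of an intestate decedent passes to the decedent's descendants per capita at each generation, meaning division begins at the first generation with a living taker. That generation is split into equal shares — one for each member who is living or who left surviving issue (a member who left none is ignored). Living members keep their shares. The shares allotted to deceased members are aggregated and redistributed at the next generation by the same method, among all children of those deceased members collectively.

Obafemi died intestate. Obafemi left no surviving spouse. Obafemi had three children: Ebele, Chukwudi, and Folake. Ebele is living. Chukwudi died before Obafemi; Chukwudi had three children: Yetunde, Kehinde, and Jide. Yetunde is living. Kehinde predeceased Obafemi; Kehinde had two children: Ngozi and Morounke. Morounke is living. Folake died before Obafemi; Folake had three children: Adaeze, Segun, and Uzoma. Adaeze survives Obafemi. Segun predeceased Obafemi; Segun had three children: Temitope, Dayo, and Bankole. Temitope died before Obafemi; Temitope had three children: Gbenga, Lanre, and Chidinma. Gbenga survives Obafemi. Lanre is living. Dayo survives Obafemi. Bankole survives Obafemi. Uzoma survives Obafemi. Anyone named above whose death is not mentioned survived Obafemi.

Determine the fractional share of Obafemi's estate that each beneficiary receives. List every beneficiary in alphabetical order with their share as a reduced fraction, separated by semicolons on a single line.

There is no surviving spouse, so the entire estate passes to Obafemi's descendants per capita at each generation.
At generation 1 (Ebele, Chukwudi, Folake) there are 3 shares of (1)/3 = 1/3 each.
Living: Ebele — each takes 1/3.
Deceased: Chukwudi and Folake. Their combined 2/3 is pooled and carried to generation 2.
At generation 2 (Yetunde, Kehinde, Jide, Adaeze, Segun, Uzoma) there are 6 shares of (2/3)/6 = 1/9 each.
Living: Yetunde, Jide, Adaeze, and Uzoma — each takes 1/9.
Deceased: Kehinde and Segun. Their combined 2/9 is pooled and carried to generation 3.
At generation 3 (Ngozi, Morounke, Temitope, Dayo, Bankole) there are 5 shares of (2/9)/5 = 2/45 each.
Living: Ngozi, Morounke, Dayo, and Bankole — each takes 2/45.
Deceased: Temitope. That 2/45 share is carried to generation 4.
At generation 4 (Gbenga, Lanre, Chidinma) there are 3 shares of (2/45)/3 = 2/135 each.
Living: Gbenga, Lanre, and Chidinma — each takes 2/135.

Adaeze 1/9; Bankole 2/45; Chidinma 2/135; Dayo 2/45; Ebele 1/3; Gbenga 2/135; Jide 1/9; Lanre 2/135; Morounke 2/45; Ngozi 2/45; Uzoma 1/9; Yetunde 1/9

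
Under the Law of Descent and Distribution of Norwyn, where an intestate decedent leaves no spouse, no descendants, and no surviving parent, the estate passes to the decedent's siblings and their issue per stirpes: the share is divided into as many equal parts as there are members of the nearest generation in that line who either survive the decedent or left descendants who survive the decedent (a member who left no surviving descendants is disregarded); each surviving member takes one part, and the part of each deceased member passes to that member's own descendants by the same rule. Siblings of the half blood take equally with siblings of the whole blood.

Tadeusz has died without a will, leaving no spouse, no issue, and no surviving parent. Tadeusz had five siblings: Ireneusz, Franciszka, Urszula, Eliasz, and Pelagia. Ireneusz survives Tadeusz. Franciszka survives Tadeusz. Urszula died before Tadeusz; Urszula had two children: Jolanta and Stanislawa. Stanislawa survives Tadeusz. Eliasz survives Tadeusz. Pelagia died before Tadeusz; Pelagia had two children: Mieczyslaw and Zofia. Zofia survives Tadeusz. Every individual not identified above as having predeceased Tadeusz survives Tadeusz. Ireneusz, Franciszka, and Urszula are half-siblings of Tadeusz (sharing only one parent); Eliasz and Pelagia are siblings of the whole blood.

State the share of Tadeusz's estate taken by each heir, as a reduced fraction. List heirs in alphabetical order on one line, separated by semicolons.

Eliasz 1/5; Franciszka 1/5; Ireneusz 1/5; Jolanta 1/10; Mieczyslaw 1/10; Stanislawa 1/10; Zofia 1/10

No spouse, descendants, or parent survives, so the estate passes to Tadeusz's siblings per stirpes.
Half-blood and whole-blood siblings take equally under the stated rule.
The estate is divided into 5 equal shares of 1/5 among Ireneusz, Franciszka, Urszula, Eliasz, Pelagia.
Ireneusz is living and takes 1/5.
Franciszka is living and takes 1/5.
Urszula predeceased; the 1/5 allotted to Urszula's branch passes to Urszula's issue by representation.
The 1/5 is divided into 2 equal shares of 1/10 among Jolanta, Stanislawa.
Jolanta is living and takes 1/10.
Stanislawa is living and takes 1/10.
Eliasz is living and takes 1/5.
Pelagia predeceased; the 1/5 allotted to Pelagia's branch passes to Pelagia's issue by representation.
The 1/5 is divided into 2 equal shares of 1/10 among Mieczyslaw, Zofia.
Mieczyslaw is living and takes 1/10.
Zofia is living and takes 1/10.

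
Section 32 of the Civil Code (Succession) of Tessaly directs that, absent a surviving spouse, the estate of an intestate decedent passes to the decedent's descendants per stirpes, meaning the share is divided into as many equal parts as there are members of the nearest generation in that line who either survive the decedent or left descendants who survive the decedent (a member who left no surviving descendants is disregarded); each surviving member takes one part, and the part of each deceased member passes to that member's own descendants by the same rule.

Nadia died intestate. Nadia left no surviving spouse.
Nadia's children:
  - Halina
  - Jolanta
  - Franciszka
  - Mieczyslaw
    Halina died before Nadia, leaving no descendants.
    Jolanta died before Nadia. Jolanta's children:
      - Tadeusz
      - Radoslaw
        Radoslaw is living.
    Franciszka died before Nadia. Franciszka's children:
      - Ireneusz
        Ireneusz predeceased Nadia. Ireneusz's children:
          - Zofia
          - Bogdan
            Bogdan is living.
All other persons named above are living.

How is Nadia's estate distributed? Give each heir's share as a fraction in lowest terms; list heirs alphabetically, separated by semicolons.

Bogdan 1/6; Mieczyslaw 1/3; Radoslaw 1/6; Tadeusz 1/6; Zofia 1/6

There is no surviving spouse, so the entire estate passes to Nadia's descendants per stirpes.
Halina left no surviving issue, so that branch lapses and is disregarded.
The estate is divided into 3 equal shares of 1/3 among Jolanta, Franciszka, Mieczyslaw.
Jolanta predeceased; the 1/3 allotted to Jolanta's branch passes to Jolanta's issue by representation.
The 1/3 is divided into 2 equal shares of 1/6 among Tadeusz, Radoslaw.
Tadeusz is living and takes 1/6.
Radoslaw is living and takes 1/6.
Franciszka predeceased; the 1/3 allotted to Franciszka's branch passes to Franciszka's issue by representation.
Ireneusz's line is the sole branch at this level, so the full 1/3 passes to Ireneusz's issue by representation.
The 1/3 is divided into 2 equal shares of 1/6 among Zofia, Bogdan.
Zofia is living and takes 1/6.
Bogdan is living and takes 1/6.
Mieczyslaw is living and takes 1/3.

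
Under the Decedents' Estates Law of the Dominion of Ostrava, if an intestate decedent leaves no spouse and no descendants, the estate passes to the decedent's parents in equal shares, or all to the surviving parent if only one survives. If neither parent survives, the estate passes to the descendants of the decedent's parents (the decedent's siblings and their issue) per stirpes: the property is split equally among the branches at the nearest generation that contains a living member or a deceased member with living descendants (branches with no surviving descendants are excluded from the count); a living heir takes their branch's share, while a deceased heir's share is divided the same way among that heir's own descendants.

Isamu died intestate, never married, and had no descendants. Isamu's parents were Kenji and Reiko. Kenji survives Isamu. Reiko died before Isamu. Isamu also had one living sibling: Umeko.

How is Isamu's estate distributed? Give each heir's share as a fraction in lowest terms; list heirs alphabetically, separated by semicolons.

Only one parent, Kenji, survives, so Kenji takes the entire estate. The siblings take nothing because a surviving parent has priority.

Kenji 1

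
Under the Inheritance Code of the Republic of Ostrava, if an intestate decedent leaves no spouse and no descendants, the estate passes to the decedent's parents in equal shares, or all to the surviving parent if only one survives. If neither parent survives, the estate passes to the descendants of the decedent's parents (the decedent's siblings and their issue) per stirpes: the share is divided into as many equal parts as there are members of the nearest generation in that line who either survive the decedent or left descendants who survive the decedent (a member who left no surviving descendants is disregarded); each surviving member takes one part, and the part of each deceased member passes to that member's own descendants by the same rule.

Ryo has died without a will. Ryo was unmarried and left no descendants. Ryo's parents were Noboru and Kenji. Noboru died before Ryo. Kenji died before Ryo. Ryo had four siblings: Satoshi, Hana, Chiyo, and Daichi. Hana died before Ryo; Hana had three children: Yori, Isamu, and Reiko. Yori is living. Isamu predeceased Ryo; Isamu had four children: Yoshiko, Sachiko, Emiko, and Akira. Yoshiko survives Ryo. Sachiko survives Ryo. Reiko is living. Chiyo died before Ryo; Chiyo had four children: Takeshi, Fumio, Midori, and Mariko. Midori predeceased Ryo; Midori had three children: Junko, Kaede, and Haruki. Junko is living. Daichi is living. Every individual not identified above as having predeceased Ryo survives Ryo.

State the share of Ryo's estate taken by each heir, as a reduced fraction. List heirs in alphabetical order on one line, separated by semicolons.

Akira 1/48; Daichi 1/4; Emiko 1/48; Fumio 1/16; Haruki 1/48; Junko 1/48; Kaede 1/48; Mariko 1/16; Reiko 1/12; Sachiko 1/48; Satoshi 1/4; Takeshi 1/16; Yori 1/12; Yoshiko 1/48

Neither parent survives and there are no descendants, so the estate passes to Ryo's siblings and their issue per stirpes.
The estate is divided into 4 equal shares of 1/4 among Satoshi, Hana, Chiyo, Daichi.
Satoshi is living and takes 1/4.
Hana predeceased; the 1/4 allotted to Hana's branch passes to Hana's issue by representation.
The 1/4 is divided into 3 equal shares of 1/12 among Yori, Isamu, Reiko.
Yori is living and takes 1/12.
Isamu predeceased; the 1/12 allotted to Isamu's branch passes to Isamu's issue by representation.
The 1/12 is divided into 4 equal shares of 1/48 among Yoshiko, Sachiko, Emiko, Akira.
Yoshiko is living and takes 1/48.
Sachiko is living and takes 1/48.
Emiko is living and takes 1/48.
Akira is living and takes 1/48.
Reiko is living and takes 1/12.
Chiyo predeceased; the 1/4 allotted to Chiyo's branch passes to Chiyo's issue by representation.
The 1/4 is divided into 4 equal shares of 1/16 among Takeshi, Fumio, Midori, Mariko.
Takeshi is living and takes 1/16.
Fumio is living and takes 1/16.
Midori predeceased; the 1/16 allotted to Midori's branch passes to Midori's issue by representation.
The 1/16 is divided into 3 equal shares of 1/48 among Junko, Kaede, Haruki.
Junko is living and takes 1/48.
Kaede is living and takes 1/48.
Haruki is living and takes 1/48.
Mariko is living and takes 1/16.
Daichi is living and takes 1/4.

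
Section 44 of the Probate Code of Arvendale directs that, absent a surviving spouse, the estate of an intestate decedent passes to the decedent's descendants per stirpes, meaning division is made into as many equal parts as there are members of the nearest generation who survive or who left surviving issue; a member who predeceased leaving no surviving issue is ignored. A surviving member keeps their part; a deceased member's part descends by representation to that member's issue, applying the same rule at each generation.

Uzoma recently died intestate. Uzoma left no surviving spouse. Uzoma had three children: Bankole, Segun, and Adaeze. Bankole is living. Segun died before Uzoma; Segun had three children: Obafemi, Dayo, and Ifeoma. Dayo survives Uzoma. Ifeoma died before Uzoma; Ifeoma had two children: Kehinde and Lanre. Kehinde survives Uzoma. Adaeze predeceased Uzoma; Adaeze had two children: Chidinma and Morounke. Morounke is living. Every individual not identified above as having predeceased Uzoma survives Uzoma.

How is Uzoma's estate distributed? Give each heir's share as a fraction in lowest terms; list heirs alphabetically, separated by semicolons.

Bankole 1/3; Chidinma 1/6; Dayo 1/9; Kehinde 1/18; Lanre 1/18; Morounke 1/6; Obafemi 1/9

There is no surviving spouse, so the entire estate passes to Uzoma's descendants per stirpes.
The estate is divided into 3 equal shares of 1/3 among Bankole, Segun, Adaeze.
Bankole is living and takes 1/3.
Segun predeceased; the 1/3 allotted to Segun's branch passes to Segun's issue by representation.
The 1/3 is divided into 3 equal shares of 1/9 among Obafemi, Dayo, Ifeoma.
Obafemi is living and takes 1/9.
Dayo is living and takes 1/9.
Ifeoma predeceased; the 1/9 allotted to Ifeoma's branch passes to Ifeoma's issue by representation.
The 1/9 is divided into 2 equal shares of 1/18 among Kehinde, Lanre.
Kehinde is living and takes 1/18.
Lanre is living and takes 1/18.
Adaeze predeceased; the 1/3 allotted to Adaeze's branch passes to Adaeze's issue by representation.
The 1/3 is divided into 2 equal shares of 1/6 among Chidinma, Morounke.
Chidinma is living and takes 1/6.
Morounke is living and takes 1/6.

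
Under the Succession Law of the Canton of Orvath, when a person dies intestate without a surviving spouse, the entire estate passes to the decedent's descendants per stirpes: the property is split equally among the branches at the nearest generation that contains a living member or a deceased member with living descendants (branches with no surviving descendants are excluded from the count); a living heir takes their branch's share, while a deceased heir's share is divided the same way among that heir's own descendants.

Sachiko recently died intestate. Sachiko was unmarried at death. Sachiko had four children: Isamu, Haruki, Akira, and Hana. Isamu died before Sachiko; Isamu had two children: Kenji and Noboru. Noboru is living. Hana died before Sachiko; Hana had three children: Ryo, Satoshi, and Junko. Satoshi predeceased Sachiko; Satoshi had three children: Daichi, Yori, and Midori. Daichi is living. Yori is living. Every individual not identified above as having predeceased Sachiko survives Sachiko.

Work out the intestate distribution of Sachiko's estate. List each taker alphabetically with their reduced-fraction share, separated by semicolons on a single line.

There is no surviving spouse, so the entire estate passes to Sachiko's descendants per stirpes.
The estate is divided into 4 equal shares of 1/4 among Isamu, Haruki, Akira, Hana.
Isamu predeceased; the 1/4 allotted to Isamu's branch passes to Isamu's issue by representation.
The 1/4 is divided into 2 equal shares of 1/8 among Kenji, Noboru.
Kenji is living and takes 1/8.
Noboru is living and takes 1/8.
Haruki is living and takes 1/4.
Akira is living and takes 1/4.
Hana predeceased; the 1/4 allotted to Hana's branch passes to Hana's issue by representation.
The 1/4 is divided into 3 equal shares of 1/12 among Ryo, Satoshi, Junko.
Ryo is living and takes 1/12.
Satoshi predeceased; the 1/12 allotted to Satoshi's branch passes to Satoshi's issue by representation.
The 1/12 is divided into 3 equal shares of 1/36 among Daichi, Yori, Midori.
Daichi is living and takes 1/36.
Yori is living and takes 1/36.
Midori is living and takes 1/36.
Junko is living and takes 1/12.

Akira 1/4; Daichi 1/36; Haruki 1/4; Junko 1/12; Kenji 1/8; Midori 1/36; Noboru 1/8; Ryo 1/12; Yori 1/36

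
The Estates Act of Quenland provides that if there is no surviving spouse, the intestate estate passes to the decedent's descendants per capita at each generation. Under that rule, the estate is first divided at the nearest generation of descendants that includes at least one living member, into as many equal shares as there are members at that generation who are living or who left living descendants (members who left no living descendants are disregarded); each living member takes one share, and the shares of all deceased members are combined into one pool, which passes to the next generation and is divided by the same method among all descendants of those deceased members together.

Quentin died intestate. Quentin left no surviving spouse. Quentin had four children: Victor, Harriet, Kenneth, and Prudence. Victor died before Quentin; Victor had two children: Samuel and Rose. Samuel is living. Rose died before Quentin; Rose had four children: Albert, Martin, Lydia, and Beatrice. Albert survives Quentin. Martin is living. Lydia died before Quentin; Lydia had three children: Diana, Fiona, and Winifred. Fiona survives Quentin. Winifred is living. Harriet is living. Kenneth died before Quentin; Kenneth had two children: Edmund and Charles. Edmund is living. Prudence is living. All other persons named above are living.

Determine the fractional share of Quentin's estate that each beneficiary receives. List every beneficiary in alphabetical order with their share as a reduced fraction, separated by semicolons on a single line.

There is no surviving spouse, so the entire estate passes to Quentin's descendants per capita at each generation.
At generation 1 (Victor, Harriet, Kenneth, Prudence) there are 4 shares of (1)/4 = 1/4 each.
Living: Harriet and Prudence — each takes 1/4.
Deceased: Victor and Kenneth. Their combined 1/2 is pooled and carried to generation 2.
At generation 2 (Samuel, Rose, Edmund, Charles) there are 4 shares of (1/2)/4 = 1/8 each.
Living: Samuel, Edmund, and Charles — each takes 1/8.
Deceased: Rose. That 1/8 share is carried to generation 3.
At generation 3 (Albert, Martin, Lydia, Beatrice) there are 4 shares of (1/8)/4 = 1/32 each.
Living: Albert, Martin, and Beatrice — each takes 1/32.
Deceased: Lydia. That 1/32 share is carried to generation 4.
At generation 4 (Diana, Fiona, Winifred) there are 3 shares of (1/32)/3 = 1/96 each.
Living: Diana, Fiona, and Winifred — each takes 1/96.

Albert 1/32; Beatrice 1/32; Charles 1/8; Diana 1/96; Edmund 1/8; Fiona 1/96; Harriet 1/4; Martin 1/32; Prudence 1/4; Samuel 1/8; Winifred 1/96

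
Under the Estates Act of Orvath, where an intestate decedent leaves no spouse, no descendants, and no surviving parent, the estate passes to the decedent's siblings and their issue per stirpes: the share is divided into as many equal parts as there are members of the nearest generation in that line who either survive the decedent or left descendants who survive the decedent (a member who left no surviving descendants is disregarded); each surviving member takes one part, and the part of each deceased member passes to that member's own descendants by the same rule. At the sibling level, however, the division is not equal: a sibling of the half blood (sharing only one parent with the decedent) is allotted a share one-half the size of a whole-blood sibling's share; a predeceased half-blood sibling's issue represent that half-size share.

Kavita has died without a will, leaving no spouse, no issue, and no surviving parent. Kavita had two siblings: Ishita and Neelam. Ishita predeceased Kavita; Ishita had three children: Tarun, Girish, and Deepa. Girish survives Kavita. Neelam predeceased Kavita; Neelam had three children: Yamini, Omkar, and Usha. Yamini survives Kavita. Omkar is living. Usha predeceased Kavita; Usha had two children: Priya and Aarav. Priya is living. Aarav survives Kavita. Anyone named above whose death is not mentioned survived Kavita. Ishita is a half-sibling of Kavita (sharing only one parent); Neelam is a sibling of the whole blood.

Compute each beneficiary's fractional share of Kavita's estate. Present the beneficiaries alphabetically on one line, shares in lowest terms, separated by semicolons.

Aarav 1/9; Deepa 1/9; Girish 1/9; Omkar 2/9; Priya 1/9; Tarun 1/9; Yamini 2/9

No spouse, descendants, or parent survives, so the estate passes to Kavita's siblings per stirpes.
Half-blood siblings count for one-half the weight of whole-blood siblings at the initial division.
Dividing 1 in proportion to weights (total weight 3/2): Ishita (weight 1/2) → 1/3; Neelam (weight 1) → 2/3.
Ishita predeceased; the 1/3 allotted to Ishita's branch passes to Ishita's issue by representation.
The 1/3 is divided into 3 equal shares of 1/9 among Tarun, Girish, Deepa.
Tarun is living and takes 1/9.
Girish is living and takes 1/9.
Deepa is living and takes 1/9.
Neelam predeceased; the 2/3 allotted to Neelam's branch passes to Neelam's issue by representation.
The 2/3 is divided into 3 equal shares of 2/9 among Yamini, Omkar, Usha.
Yamini is living and takes 2/9.
Omkar is living and takes 2/9.
Usha predeceased; the 2/9 allotted to Usha's branch passes to Usha's issue by representation.
The 2/9 is divided into 2 equal shares of 1/9 among Priya, Aarav.
Priya is living and takes 1/9.
Aarav is living and takes 1/9.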